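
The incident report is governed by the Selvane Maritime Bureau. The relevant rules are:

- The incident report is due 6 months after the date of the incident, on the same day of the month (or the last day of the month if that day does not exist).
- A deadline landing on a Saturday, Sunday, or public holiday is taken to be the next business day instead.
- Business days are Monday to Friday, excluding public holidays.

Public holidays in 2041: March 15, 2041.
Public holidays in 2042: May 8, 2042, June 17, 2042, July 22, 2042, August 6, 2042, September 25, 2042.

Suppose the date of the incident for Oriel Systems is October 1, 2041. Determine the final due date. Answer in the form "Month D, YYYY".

April 1, 2042

6 months from October 1, 2041 is April 1, 2042.
April 1, 2042 falls on a Tuesday, which is a business day, so no adjustment is needed.
So the filing is due April 1, 2042.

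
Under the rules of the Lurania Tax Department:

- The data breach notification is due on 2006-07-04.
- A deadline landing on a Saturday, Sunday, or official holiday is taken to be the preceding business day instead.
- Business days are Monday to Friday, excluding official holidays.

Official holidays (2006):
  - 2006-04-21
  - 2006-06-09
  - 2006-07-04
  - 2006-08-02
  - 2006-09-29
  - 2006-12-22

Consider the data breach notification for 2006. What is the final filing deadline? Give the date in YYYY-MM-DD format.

2006-07-03

Start from the fixed due date, 2006-07-04.
2006-07-04 falls on a listed holiday. Rolling to the preceding business day gives 2006-07-03, a Monday.
The final due date is 2006-07-03.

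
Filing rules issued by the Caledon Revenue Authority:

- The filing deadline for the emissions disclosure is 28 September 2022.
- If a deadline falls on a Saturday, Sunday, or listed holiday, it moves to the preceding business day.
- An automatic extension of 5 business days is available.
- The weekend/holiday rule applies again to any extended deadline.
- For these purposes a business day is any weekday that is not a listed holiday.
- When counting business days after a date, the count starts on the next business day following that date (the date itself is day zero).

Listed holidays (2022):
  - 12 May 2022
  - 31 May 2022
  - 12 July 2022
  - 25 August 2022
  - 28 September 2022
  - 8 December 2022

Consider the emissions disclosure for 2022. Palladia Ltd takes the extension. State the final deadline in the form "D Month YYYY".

5 October 2022

The statutory due date is 28 September 2022.
28 September 2022 is a listed holiday, so it moves to the preceding business day, 27 September 2022 (Tuesday).
Applying the 5-business-day extension: 5 business days after 27 September 2022 is 5 October 2022.
5 October 2022 falls on a Wednesday, which is a business day, so no adjustment is needed.
So the filing is due 5 October 2022.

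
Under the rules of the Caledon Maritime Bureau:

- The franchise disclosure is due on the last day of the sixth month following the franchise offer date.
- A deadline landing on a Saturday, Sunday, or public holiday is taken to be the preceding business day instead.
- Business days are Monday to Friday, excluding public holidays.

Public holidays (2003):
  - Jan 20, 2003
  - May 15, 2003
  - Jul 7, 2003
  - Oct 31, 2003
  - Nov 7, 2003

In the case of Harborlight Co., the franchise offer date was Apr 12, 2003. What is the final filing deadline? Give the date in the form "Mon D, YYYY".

6 months after Apr 12, 2003 is October 2003; that month ends on Oct 31, 2003.
Oct 31, 2003 falls on a listed holiday. Rolling to the preceding business day gives Oct 30, 2003, a Thursday.
So the filing is due Oct 30, 2003.

Oct 30, 2003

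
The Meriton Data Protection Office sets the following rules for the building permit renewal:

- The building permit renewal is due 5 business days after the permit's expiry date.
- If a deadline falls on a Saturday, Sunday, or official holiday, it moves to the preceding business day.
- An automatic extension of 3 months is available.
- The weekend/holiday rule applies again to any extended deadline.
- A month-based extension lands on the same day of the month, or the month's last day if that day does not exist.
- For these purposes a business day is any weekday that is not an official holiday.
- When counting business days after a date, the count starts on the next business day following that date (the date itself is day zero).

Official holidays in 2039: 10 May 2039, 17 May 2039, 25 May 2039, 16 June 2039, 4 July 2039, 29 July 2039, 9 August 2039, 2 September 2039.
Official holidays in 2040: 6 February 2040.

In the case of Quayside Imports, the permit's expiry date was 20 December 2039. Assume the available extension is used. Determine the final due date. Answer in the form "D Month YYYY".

5 business days after 20 December 2039, excluding weekends and holidays, is 27 December 2039.
27 December 2039 (Tuesday) is already a business day.
Add 3 months to 27 December 2039: 27 March 2040.
27 March 2040 falls on a Tuesday, which is a business day, so no adjustment is needed.
So the filing is due 27 March 2040.

27 March 2040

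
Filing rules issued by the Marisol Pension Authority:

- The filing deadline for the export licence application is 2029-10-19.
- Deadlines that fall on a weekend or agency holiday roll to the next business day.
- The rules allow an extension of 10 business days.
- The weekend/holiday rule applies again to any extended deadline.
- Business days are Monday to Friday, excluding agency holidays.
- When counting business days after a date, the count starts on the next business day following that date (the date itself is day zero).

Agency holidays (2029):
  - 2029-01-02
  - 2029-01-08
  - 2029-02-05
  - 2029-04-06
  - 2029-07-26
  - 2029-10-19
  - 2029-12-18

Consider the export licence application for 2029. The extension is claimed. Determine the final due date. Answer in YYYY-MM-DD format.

The statutory due date is 2029-10-19.
2029-10-19 falls on a listed holiday. Rolling to the next business day gives 2029-10-22, a Monday.
Applying the 10-business-day extension: 10 business days after 2029-10-22 is 2029-11-05.
2029-11-05 is a Monday and not a listed holiday, so it stands.
So the filing is due 2029-11-05.

2029-11-05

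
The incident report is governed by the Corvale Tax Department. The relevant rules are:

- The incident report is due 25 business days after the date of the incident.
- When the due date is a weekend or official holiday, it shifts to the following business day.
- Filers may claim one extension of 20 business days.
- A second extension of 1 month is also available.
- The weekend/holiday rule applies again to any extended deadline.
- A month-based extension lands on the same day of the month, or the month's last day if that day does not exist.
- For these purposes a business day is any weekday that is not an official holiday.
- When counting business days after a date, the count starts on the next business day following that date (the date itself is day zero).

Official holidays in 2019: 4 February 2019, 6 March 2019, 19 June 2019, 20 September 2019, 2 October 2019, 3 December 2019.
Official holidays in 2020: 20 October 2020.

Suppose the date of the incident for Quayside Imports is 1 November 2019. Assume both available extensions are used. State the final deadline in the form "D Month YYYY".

25 business days after 1 November 2019, excluding weekends and holidays, is 9 December 2019.
9 December 2019 (Monday) is already a business day.
Counting 20 further business days from 9 December 2019 reaches 6 January 2020.
6 January 2020 (Monday) is already a business day.
The 1 month extension carries 6 January 2020 to 6 February 2020.
6 February 2020 falls on a Thursday, which is a business day, so no adjustment is needed.
The final due date is 6 February 2020.

6 February 2020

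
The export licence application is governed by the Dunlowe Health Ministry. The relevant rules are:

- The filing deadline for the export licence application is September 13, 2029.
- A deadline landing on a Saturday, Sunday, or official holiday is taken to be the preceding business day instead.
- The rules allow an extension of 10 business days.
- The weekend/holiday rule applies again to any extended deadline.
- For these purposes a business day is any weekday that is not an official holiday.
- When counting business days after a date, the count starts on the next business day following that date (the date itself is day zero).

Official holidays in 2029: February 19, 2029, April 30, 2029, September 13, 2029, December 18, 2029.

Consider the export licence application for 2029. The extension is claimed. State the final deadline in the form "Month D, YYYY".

September 27, 2029

Start from the fixed due date, September 13, 2029.
September 13, 2029 is a listed holiday, so it moves to the preceding business day, September 12, 2029 (Wednesday).
Applying the 10-business-day extension: 10 business days after September 12, 2029 is September 27, 2029.
September 27, 2029 is a Thursday and not a listed holiday, so it stands.
The final due date is September 27, 2029.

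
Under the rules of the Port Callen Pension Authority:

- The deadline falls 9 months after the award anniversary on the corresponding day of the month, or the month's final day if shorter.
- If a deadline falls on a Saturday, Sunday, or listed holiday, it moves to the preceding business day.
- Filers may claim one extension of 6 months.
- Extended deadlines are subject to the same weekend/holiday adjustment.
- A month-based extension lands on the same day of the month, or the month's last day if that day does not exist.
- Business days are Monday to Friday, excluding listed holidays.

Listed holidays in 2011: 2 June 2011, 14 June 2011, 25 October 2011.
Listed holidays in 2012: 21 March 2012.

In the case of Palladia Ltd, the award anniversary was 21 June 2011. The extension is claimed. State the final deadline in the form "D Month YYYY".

Moving 9 months forward from 21 June 2011 on the corresponding day gives 21 March 2012.
Because 21 March 2012 is a listed holiday, the deadline becomes 20 March 2012 (Tuesday).
Add 6 months to 20 March 2012: 20 September 2012.
20 September 2012 falls on a Thursday, which is a business day, so no adjustment is needed.
The final due date is 20 September 2012.

20 September 2012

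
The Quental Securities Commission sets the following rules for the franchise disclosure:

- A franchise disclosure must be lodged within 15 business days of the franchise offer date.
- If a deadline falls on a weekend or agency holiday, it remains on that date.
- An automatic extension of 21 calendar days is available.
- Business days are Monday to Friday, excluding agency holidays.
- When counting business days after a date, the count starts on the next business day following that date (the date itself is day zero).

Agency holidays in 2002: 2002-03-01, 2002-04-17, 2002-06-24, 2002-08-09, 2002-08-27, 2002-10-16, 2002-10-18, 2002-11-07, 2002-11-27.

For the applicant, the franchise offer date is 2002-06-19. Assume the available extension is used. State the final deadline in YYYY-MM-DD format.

Starting the day after 2002-06-19 and counting 15 business days lands on 2002-07-11.
No adjustment is made for weekends or holidays, so 2002-07-11 stands.
The 21-calendar-day extension moves the deadline from 2002-07-11 to 2002-08-01.
No adjustment is made for weekends or holidays, so 2002-08-01 stands.
Deadline: 2002-08-01.

2002-08-01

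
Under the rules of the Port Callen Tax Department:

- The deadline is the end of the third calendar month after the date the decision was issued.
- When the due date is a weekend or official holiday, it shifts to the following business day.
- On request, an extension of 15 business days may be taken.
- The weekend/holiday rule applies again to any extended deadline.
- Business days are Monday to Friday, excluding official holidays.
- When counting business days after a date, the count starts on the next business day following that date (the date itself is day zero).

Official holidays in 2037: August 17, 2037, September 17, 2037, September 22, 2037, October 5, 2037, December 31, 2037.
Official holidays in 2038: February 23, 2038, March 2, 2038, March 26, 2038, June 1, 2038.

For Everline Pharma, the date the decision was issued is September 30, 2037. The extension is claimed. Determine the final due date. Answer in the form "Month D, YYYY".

January 22, 2038

3 months after September 30, 2037 falls in December 2037; the last day of that month is December 31, 2037.
December 31, 2037 falls on a listed holiday. Rolling to the next business day gives January 1, 2038, a Friday.
Applying the 15-business-day extension: 15 business days after January 1, 2038 is January 22, 2038.
Since January 22, 2038 is a Friday and not a holiday, the date is unchanged.
So the filing is due January 22, 2038.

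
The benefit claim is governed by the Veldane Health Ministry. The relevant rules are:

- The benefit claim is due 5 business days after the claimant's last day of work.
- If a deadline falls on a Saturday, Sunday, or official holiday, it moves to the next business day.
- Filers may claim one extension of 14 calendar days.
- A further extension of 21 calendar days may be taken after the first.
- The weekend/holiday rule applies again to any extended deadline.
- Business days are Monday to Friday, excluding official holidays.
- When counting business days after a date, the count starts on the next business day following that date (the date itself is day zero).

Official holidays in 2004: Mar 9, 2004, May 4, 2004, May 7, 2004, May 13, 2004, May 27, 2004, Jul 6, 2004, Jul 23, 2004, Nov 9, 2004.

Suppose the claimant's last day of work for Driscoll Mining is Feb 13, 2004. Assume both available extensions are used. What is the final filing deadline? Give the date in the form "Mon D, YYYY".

Mar 26, 2004

Counting 5 business days after Feb 13, 2004 (skipping weekends and listed holidays) reaches Feb 20, 2004.
Since Feb 20, 2004 is a Friday and not a holiday, the date is unchanged.
Applying the 14-calendar-day extension: Feb 20, 2004 + 14 days = Mar 5, 2004.
Mar 5, 2004 falls on a Friday, which is a business day, so no adjustment is needed.
Applying the 21-calendar-day extension: Mar 5, 2004 + 21 days = Mar 26, 2004.
Mar 26, 2004 (Friday) is already a business day.
Final deadline: Mar 26, 2004.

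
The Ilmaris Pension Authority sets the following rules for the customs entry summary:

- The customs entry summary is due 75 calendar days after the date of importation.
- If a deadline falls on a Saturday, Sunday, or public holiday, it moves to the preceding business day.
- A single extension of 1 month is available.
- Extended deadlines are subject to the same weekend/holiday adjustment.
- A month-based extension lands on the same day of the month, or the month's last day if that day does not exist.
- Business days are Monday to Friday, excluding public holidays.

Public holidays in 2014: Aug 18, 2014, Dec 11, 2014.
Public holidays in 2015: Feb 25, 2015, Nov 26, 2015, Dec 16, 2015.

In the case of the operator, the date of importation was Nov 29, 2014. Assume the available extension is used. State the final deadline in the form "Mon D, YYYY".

From Nov 29, 2014, 75 calendar days later is Feb 12, 2015.
Feb 12, 2015 (Thursday) is already a business day.
The 1 month extension carries Feb 12, 2015 to Mar 12, 2015.
Since Mar 12, 2015 is a Thursday and not a holiday, the date is unchanged.
Final deadline: Mar 12, 2015.

Mar 12, 2015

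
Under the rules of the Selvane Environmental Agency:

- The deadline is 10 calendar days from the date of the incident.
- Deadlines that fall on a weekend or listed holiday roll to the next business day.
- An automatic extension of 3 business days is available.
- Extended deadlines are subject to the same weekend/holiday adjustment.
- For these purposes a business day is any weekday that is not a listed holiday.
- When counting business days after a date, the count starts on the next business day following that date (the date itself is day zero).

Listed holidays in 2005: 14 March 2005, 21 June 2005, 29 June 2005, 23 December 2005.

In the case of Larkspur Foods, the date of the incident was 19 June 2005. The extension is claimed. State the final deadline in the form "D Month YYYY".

Trigger date 19 June 2005 + 10 calendar days = 29 June 2005.
29 June 2005 is a listed holiday, so it moves to the next business day, 30 June 2005 (Thursday).
Applying the 3-business-day extension: 3 business days after 30 June 2005 is 5 July 2005.
5 July 2005 (Tuesday) is already a business day.
So the filing is due 5 July 2005.

5 July 2005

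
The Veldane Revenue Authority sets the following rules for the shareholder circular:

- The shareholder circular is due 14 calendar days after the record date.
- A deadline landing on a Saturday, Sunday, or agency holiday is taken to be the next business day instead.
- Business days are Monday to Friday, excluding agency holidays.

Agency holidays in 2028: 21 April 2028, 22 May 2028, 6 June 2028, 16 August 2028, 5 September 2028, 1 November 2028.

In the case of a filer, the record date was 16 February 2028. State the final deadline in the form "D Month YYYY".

Trigger date 16 February 2028 + 14 calendar days = 1 March 2028.
1 March 2028 is a Wednesday and not a listed holiday, so it stands.
So the filing is due 1 March 2028.

1 March 2028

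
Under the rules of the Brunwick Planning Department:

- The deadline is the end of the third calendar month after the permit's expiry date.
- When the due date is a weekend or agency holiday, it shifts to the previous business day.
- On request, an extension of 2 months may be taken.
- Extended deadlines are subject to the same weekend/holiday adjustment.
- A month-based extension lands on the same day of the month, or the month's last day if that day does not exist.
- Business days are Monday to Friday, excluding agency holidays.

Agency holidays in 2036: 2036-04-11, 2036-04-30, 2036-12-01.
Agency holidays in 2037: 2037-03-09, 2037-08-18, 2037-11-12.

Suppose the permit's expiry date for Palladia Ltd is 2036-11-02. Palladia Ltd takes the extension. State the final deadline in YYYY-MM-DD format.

3 months after 2036-11-02 is February 2037; that month ends on 2037-02-28.
2037-02-28 is a Saturday, so it moves to the preceding business day, 2037-02-27 (Friday).
Add 2 months to 2037-02-27: 2037-04-27.
2037-04-27 (Monday) is already a business day.
The final due date is 2037-04-27.

2037-04-27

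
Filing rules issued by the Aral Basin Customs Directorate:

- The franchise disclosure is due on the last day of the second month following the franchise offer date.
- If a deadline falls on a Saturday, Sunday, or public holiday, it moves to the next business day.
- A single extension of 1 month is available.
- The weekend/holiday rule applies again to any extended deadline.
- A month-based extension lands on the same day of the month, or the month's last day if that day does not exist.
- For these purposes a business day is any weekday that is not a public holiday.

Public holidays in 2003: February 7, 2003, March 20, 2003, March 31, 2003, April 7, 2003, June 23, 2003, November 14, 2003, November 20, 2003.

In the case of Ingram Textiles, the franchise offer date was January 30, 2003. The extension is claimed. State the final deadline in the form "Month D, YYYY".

May 1, 2003

2 months after January 30, 2003 is March 2003; that month ends on March 31, 2003.
March 31, 2003 is a listed holiday, so it moves to the next business day, April 1, 2003 (Tuesday).
Applying the 1 month extension: 1 month after April 1, 2003 is May 1, 2003.
May 1, 2003 falls on a Thursday, which is a business day, so no adjustment is needed.
Final deadline: May 1, 2003.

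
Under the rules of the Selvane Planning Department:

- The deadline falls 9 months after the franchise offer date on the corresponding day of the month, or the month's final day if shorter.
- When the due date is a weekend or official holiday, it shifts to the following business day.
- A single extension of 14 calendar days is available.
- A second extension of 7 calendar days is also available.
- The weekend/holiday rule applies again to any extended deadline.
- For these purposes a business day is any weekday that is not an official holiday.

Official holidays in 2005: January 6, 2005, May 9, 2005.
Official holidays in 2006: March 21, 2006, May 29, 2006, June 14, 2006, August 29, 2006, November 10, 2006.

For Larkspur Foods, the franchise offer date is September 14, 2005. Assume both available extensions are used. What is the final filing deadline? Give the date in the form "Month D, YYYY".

9 months after September 14, 2005, on the same day of the month, is June 14, 2006.
June 14, 2006 falls on a listed holiday. Rolling to the next business day gives June 15, 2006, a Thursday.
Applying the 14-calendar-day extension: June 15, 2006 + 14 days = June 29, 2006.
June 29, 2006 (Thursday) is already a business day.
With the 7-day extension, June 29, 2006 becomes July 6, 2006.
Since July 6, 2006 is a Thursday and not a holiday, the date is unchanged.
Deadline: July 6, 2006.

July 6, 2006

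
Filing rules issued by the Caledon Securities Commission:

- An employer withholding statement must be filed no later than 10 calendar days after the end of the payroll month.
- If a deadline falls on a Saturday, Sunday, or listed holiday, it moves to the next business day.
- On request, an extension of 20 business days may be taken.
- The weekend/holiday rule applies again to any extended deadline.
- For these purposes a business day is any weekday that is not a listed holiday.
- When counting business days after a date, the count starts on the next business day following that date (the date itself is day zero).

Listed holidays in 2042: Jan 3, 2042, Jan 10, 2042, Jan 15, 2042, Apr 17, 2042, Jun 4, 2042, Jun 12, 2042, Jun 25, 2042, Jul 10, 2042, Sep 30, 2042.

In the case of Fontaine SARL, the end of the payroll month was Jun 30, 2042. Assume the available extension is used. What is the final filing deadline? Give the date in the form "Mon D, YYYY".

Aug 8, 2042

Trigger date Jun 30, 2042 + 10 calendar days = Jul 10, 2042.
Jul 10, 2042 is a listed holiday, so it moves to the next business day, Jul 11, 2042 (Friday).
The 20-business-day extension runs from Jul 11, 2042 to Aug 8, 2042.
Aug 8, 2042 (Friday) is already a business day.
Final deadline: Aug 8, 2042.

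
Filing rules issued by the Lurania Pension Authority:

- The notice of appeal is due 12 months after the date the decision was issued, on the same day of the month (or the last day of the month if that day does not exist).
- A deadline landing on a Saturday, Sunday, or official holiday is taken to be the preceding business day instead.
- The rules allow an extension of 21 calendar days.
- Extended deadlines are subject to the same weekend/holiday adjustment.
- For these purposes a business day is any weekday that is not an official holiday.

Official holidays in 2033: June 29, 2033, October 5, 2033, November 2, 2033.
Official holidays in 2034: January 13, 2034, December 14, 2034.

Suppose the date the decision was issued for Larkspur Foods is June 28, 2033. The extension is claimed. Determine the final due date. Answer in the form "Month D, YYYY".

12 months from June 28, 2033 is June 28, 2034.
June 28, 2034 is a Wednesday and not a listed holiday, so it stands.
With the 21-day extension, June 28, 2034 becomes July 19, 2034.
July 19, 2034 is a Wednesday and not a listed holiday, so it stands.
Deadline: July 19, 2034.

July 19, 2034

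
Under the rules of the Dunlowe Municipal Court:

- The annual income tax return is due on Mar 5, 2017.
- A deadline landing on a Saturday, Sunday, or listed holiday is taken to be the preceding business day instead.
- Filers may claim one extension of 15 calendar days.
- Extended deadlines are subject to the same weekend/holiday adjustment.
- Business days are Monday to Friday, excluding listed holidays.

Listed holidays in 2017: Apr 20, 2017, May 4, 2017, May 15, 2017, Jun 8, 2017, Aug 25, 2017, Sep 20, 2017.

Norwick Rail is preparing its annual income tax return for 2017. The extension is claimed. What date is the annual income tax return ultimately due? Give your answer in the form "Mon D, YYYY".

The stated deadline is Mar 5, 2017.
Because Mar 5, 2017 is a Sunday, the deadline becomes Mar 3, 2017 (Friday).
Applying the 15-calendar-day extension: Mar 3, 2017 + 15 days = Mar 18, 2017.
Because Mar 18, 2017 is a Saturday, the deadline becomes Mar 17, 2017 (Friday).
Deadline: Mar 17, 2017.

Mar 17, 2017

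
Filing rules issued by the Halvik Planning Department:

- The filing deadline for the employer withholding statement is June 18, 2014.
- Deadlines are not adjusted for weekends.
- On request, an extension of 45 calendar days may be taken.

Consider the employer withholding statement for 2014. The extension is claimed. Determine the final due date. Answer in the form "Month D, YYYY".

August 2, 2014

Start from the fixed due date, June 18, 2014.
No adjustment is made for weekends or holidays, so June 18, 2014 stands.
The 45-calendar-day extension moves the deadline from June 18, 2014 to August 2, 2014.
No adjustment is made for weekends or holidays, so August 2, 2014 stands.
Deadline: August 2, 2014.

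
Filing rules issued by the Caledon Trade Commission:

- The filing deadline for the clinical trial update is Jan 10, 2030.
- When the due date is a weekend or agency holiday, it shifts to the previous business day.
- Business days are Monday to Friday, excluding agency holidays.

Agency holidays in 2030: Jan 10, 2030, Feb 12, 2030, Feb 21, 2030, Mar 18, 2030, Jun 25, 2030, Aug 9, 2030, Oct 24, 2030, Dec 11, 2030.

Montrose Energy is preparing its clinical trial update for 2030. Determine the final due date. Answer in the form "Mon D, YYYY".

Start from the fixed due date, Jan 10, 2030.
Jan 10, 2030 falls on a listed holiday. Rolling to the preceding business day gives Jan 9, 2030, a Wednesday.
The final due date is Jan 9, 2030.

Jan 9, 2030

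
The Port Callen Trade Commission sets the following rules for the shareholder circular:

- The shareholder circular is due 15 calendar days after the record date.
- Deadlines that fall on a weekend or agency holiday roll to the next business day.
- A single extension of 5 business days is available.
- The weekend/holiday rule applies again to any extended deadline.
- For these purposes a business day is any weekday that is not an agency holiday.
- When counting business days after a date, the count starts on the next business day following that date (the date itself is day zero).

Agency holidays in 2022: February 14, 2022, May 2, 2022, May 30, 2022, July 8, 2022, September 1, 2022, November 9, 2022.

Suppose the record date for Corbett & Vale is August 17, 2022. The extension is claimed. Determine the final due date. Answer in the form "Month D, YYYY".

September 9, 2022

From August 17, 2022, 15 calendar days later is September 1, 2022.
Because September 1, 2022 is a listed holiday, the deadline becomes September 2, 2022 (Friday).
Applying the 5-business-day extension: 5 business days after September 2, 2022 is September 9, 2022.
September 9, 2022 (Friday) is already a business day.
Deadline: September 9, 2022.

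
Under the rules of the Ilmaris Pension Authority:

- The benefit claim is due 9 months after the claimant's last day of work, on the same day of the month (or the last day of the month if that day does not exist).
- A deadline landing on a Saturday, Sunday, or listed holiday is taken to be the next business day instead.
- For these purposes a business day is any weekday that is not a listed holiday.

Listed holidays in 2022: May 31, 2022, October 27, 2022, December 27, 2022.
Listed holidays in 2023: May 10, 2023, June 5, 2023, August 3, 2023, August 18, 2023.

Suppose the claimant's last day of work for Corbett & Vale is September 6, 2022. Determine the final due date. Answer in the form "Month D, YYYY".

9 months from September 6, 2022 is June 6, 2023.
Since June 6, 2023 is a Tuesday and not a holiday, the date is unchanged.
Final deadline: June 6, 2023.

June 6, 2023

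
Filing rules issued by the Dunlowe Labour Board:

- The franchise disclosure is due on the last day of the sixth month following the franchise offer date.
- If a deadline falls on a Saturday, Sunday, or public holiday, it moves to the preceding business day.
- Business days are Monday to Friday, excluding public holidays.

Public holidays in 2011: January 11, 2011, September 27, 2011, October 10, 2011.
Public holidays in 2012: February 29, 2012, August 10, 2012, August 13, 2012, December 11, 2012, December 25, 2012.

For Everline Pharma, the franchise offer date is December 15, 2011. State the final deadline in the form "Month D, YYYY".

The sixth month after December 15, 2011 is June 2012, whose last day is June 30, 2012.
June 30, 2012 falls on a Saturday. Rolling to the preceding business day gives June 29, 2012, a Friday.
Deadline: June 29, 2012.

June 29, 2012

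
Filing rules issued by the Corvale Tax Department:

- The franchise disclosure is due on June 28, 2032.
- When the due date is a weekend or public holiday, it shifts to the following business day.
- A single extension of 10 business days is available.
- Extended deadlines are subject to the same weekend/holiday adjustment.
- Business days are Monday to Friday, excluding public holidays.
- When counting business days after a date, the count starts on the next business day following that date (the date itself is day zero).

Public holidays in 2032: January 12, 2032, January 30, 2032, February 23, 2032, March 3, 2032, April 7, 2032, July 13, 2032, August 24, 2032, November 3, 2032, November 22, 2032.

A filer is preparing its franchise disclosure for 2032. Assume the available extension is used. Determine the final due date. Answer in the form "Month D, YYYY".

July 12, 2032

The stated deadline is June 28, 2032.
Since June 28, 2032 is a Monday and not a holiday, the date is unchanged.
The 10-business-day extension runs from June 28, 2032 to July 12, 2032.
July 12, 2032 is a Monday and not a listed holiday, so it stands.
Final deadline: July 12, 2032.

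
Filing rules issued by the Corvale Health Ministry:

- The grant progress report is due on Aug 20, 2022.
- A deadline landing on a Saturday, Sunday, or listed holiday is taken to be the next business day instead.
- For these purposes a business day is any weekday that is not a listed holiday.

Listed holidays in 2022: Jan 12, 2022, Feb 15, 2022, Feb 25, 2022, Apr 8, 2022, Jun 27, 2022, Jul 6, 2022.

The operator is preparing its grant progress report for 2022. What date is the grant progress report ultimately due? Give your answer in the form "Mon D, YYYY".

Start from the fixed due date, Aug 20, 2022.
Aug 20, 2022 falls on a Saturday. Rolling to the next business day gives Aug 22, 2022, a Monday.
The final due date is Aug 22, 2022.

Aug 22, 2022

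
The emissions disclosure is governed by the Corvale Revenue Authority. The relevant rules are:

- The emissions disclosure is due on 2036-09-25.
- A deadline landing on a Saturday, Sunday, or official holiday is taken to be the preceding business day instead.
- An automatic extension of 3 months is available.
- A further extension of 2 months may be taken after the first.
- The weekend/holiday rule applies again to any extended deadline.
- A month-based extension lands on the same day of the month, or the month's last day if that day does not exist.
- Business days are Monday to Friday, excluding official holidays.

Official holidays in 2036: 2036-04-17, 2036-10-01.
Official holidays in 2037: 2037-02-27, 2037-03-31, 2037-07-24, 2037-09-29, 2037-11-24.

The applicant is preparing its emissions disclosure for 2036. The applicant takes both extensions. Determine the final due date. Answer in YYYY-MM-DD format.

2037-02-25

The statutory due date is 2036-09-25.
Since 2036-09-25 is a Thursday and not a holiday, the date is unchanged.
Add 3 months to 2036-09-25: 2036-12-25.
2036-12-25 falls on a Thursday, which is a business day, so no adjustment is needed.
The 2 months extension carries 2036-12-25 to 2037-02-25.
2037-02-25 (Wednesday) is already a business day.
Deadline: 2037-02-25.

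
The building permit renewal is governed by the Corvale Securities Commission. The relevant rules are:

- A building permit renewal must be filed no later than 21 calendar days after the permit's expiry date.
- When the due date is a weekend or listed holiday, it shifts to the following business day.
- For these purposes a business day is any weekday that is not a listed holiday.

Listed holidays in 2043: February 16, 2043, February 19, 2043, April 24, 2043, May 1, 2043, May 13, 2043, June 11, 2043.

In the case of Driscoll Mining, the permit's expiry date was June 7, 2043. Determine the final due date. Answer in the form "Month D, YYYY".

Adding 21 calendar days to June 7, 2043 gives June 28, 2043.
June 28, 2043 is a Sunday; the next business day is June 29, 2043 (Monday).
So the filing is due June 29, 2043.

June 29, 2043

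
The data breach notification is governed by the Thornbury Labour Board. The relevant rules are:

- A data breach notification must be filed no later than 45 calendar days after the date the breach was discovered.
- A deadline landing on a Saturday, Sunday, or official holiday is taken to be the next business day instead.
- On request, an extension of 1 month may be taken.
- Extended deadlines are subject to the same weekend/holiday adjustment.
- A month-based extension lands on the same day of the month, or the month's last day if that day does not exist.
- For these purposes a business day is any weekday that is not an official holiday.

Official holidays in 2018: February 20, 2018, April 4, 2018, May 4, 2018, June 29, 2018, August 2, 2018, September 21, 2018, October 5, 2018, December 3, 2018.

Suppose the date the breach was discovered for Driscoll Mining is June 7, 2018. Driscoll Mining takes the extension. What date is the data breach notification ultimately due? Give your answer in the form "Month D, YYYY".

45 calendar days after June 7, 2018 is July 22, 2018.
July 22, 2018 falls on a Sunday. Rolling to the next business day gives July 23, 2018, a Monday.
Applying the 1 month extension: 1 month after July 23, 2018 is August 23, 2018.
August 23, 2018 (Thursday) is already a business day.
Deadline: August 23, 2018.

August 23, 2018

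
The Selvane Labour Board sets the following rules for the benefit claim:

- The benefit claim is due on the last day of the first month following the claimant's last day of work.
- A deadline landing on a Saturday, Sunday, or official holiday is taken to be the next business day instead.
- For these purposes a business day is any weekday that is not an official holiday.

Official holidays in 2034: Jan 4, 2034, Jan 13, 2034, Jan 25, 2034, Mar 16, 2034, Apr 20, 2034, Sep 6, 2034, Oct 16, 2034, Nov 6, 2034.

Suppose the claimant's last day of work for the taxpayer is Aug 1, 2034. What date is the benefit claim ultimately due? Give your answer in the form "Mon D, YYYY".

Oct 2, 2034

The first month after Aug 1, 2034 is September 2034, whose last day is Sep 30, 2034.
Sep 30, 2034 is a Saturday, so it moves to the next business day, Oct 2, 2034 (Monday).
So the filing is due Oct 2, 2034.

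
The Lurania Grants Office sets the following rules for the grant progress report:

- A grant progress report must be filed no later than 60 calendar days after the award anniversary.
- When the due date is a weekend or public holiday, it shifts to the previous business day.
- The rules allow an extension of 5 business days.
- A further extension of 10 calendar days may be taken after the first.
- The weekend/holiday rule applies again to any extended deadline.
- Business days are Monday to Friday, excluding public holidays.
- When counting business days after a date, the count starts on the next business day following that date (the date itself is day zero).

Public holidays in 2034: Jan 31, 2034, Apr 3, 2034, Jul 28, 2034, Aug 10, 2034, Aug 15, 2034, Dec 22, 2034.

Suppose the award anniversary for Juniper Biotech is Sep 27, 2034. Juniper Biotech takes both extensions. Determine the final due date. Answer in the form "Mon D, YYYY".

60 calendar days after Sep 27, 2034 is Nov 26, 2034.
Nov 26, 2034 falls on a Sunday. Rolling to the preceding business day gives Nov 24, 2034, a Friday.
The 5-business-day extension runs from Nov 24, 2034 to Dec 1, 2034.
Dec 1, 2034 falls on a Friday, which is a business day, so no adjustment is needed.
Applying the 10-calendar-day extension: Dec 1, 2034 + 10 days = Dec 11, 2034.
Since Dec 11, 2034 is a Monday and not a holiday, the date is unchanged.
Final deadline: Dec 11, 2034.

Dec 11, 2034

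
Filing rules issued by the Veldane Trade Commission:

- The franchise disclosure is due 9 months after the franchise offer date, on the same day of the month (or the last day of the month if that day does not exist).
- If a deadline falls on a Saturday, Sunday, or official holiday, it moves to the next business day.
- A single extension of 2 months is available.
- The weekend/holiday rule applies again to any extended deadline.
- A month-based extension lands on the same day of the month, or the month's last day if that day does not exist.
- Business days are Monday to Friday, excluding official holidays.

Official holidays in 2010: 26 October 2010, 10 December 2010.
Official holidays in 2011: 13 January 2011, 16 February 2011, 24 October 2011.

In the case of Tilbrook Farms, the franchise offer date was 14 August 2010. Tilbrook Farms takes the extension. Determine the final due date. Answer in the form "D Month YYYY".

18 July 2011

Moving 9 months forward from 14 August 2010 on the corresponding day gives 14 May 2011.
Because 14 May 2011 is a Saturday, the deadline becomes 16 May 2011 (Monday).
Applying the 2 months extension: 2 months after 16 May 2011 is 16 July 2011.
Because 16 July 2011 is a Saturday, the deadline becomes 18 July 2011 (Monday).
Deadline: 18 July 2011.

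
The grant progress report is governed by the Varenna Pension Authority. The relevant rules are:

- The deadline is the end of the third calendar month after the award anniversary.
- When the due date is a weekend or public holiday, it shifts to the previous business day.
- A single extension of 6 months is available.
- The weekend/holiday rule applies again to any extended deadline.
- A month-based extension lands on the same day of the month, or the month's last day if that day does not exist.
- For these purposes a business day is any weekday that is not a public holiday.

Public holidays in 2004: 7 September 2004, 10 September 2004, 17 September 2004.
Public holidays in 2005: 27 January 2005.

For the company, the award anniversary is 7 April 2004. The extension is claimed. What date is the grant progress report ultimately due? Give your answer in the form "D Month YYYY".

The third month after 7 April 2004 is July 2004, whose last day is 31 July 2004.
31 July 2004 is a Saturday; the preceding business day is 30 July 2004 (Friday).
The 6 months extension carries 30 July 2004 to 30 January 2005.
30 January 2005 is a Sunday; the preceding business day is 28 January 2005 (Friday).
The final due date is 28 January 2005.

28 January 2005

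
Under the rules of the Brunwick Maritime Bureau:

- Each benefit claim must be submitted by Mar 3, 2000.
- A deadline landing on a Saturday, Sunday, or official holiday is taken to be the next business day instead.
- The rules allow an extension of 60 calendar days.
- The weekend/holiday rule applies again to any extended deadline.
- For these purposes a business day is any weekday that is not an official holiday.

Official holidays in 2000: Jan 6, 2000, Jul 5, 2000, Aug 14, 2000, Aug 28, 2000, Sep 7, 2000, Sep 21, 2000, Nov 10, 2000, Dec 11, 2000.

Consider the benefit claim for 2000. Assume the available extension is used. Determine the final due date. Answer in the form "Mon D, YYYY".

May 2, 2000

The stated deadline is Mar 3, 2000.
Since Mar 3, 2000 is a Friday and not a holiday, the date is unchanged.
The 60-calendar-day extension moves the deadline from Mar 3, 2000 to May 2, 2000.
May 2, 2000 is a Tuesday and not a listed holiday, so it stands.
So the filing is due May 2, 2000.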